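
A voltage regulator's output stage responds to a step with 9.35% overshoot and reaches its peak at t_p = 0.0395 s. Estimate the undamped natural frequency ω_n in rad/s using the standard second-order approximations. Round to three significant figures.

From the overshoot, ζ = −ln(OS)/√(π²+ln²(OS)) = 0.602.
t_p = π/ω_d ⇒ ω_d = 79.5 rad/s; then ω_n = ω_d/√(1−ζ²) = 99.6 rad/s.

ω_n ≈ 99.6 rad/s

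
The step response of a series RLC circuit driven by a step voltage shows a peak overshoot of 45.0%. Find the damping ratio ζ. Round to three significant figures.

ζ ≈ 0.246

From %OS = 100·exp(−πζ/√(1−ζ²)), invert to get ζ = −ln(OS)/√(π² + ln²(OS)) with OS = 0.450.
−ln 0.450 = 0.7985, so ζ = 0.7985/√(π² + 0.6376) = 0.246.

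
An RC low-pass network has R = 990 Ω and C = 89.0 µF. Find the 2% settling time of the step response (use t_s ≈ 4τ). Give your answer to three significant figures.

τ = RC = 990 × 89.0 µF = 0.0881 s.
t_s ≈ 4τ = 0.352 s.

t_s ≈ 0.352 s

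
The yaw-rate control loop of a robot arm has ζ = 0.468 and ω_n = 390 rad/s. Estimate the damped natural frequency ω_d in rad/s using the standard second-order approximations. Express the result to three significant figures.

ω_d ≈ 345 rad/s

ω_d = ω_n√(1−ζ²) = 390·√0.781 = 345 rad/s.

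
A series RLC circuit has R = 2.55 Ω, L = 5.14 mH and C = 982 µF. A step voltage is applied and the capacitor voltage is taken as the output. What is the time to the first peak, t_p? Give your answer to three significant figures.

t_p ≈ 0.00850 s

For a series RLC circuit (capacitor voltage as output), ω_n = 1/√(LC) = 1/√(5.14 mH · 982 µF) = 445 rad/s.
ζ = (R/2)·√(C/L) = (2.55/2)·√(982 µF/5.14 mH) = 0.557.
The damped frequency ω_d = ω_n√(1−ζ²) = 370 rad/s. t_p = π/ω_d = 0.00850 s.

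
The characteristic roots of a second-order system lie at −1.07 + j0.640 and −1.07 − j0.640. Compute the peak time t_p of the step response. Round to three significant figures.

t_p ≈ 4.91 s

t_p = π/ω_d with ω_d = 0.640 (the imaginary part), so t_p = 4.91 s.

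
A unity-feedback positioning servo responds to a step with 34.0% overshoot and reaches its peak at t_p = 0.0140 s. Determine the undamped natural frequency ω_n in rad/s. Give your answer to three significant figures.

From the overshoot, ζ = −ln(OS)/√(π²+ln²(OS)) = 0.325.
t_p = π/ω_d ⇒ ω_d = 224 rad/s; then ω_n = ω_d/√(1−ζ²) = 237 rad/s.

ω_n ≈ 237 rad/s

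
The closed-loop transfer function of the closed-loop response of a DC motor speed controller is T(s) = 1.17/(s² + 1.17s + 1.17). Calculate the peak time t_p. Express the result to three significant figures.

Comparing the denominator to s² + 2ζω_n s + ω_n²: ω_n = √1.17 = 1.08 rad/s, and 2ζω_n = 1.17 so ζ = 1.17/(2·1.08) = 0.541.
The damped frequency ω_d = ω_n√(1−ζ²) = 0.910 rad/s. Then t_p = π/ω_d = 3.45 s.

t_p ≈ 3.45 s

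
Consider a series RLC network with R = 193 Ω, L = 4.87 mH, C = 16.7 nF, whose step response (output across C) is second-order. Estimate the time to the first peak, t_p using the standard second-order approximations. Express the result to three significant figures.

For a series RLC circuit (capacitor voltage as output), ω_n = 1/√(LC) = 1/√(4.87 mH · 16.7 nF) = 111000 rad/s.
ζ = (R/2)·√(C/L) = (193/2)·√(16.7 nF/4.87 mH) = 0.179.
ω_d = ω_n√(1−ζ²) = 109000 rad/s. t_p = π/ω_d = 0.0000288 s.

t_p ≈ 0.0000288 s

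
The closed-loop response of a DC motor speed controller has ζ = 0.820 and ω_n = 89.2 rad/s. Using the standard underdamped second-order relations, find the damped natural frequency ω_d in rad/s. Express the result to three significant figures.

ω_d = ω_n√(1−ζ²) = 89.2·√0.328 = 51.1 rad/s.

ω_d ≈ 51.1 rad/s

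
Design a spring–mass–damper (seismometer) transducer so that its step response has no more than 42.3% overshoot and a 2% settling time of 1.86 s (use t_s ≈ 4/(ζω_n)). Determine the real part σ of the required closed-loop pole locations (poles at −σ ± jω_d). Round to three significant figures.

The settling-time spec alone fixes σ = ζω_n = 4/t_s = 4/1.86 = 2.15.
(Overshoot then fixes ζ = 0.264 and hence ω_d = σ·√(1−ζ²)/ζ = 7.85 rad/s.)

σ ≈ 2.15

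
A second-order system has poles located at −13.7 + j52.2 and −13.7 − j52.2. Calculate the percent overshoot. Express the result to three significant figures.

%OS ≈ 43.8%

|pole| = ω_n = √(13.7² + 52.2²) = 54.0 rad/s; ζ = cos θ = σ/ω_n = 0.254.
%OS = 100 e^{−πζ/√(1−ζ²)} with ζ = 0.254 gives 43.8%.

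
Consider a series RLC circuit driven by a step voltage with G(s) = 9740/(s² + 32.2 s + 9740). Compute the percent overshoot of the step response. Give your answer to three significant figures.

Matching coefficients with s² + 2ζω_n s + ω_n² gives ω_n² = 9740 ⇒ ω_n = 98.7 rad/s, and ζ = 32.2/(2ω_n) = 0.163.
%OS = 100 e^{−πζ/√(1−ζ²)} with ζ = 0.163 gives 59.5%.

%OS ≈ 59.5%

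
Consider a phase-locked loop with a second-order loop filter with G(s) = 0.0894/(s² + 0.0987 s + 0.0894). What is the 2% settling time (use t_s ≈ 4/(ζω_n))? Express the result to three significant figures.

t_s ≈ 81.1 s

Comparing the denominator to s² + 2ζω_n s + ω_n²: ω_n = √0.0894 = 0.299 rad/s, and 2ζω_n = 0.0987 so ζ = 0.0987/(2·0.299) = 0.165.
t_s ≈ 4/(ζω_n) = 4/(0.165·0.299) = 81.1 s.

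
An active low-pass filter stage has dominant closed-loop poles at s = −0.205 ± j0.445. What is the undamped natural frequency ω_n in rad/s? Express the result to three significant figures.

The poles are at −σ ± jω_d with σ = 0.205 and ω_d = 0.445, so ω_n = √(σ²+ω_d²) = 0.490 rad/s and ζ = σ/ω_n = 0.418.

ω_n ≈ 0.490 rad/s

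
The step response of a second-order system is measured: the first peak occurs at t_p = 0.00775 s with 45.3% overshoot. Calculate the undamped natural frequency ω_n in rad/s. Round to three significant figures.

ω_n ≈ 418 rad/s

From the overshoot, ζ = −ln(OS)/√(π²+ln²(OS)) = 0.244.
t_p = π/ω_d ⇒ ω_d = 405 rad/s; then ω_n = ω_d/√(1−ζ²) = 418 rad/s.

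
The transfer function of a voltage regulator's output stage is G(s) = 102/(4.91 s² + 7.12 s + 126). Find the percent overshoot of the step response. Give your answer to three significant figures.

Dividing through by 4.91: denominator becomes s² + 1.450 s + 25.66.
So ω_n = √25.66 = 5.07 rad/s and ζ = 1.450/(2·5.07) = 0.143.
Overshoot: exp(−π·0.143/√(1−0.143²)) = 0.635, i.e. 63.5%.

%OS ≈ 63.5%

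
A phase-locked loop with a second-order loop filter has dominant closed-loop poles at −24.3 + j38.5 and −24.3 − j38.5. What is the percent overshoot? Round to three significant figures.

The poles are at −σ ± jω_d with σ = 24.3 and ω_d = 38.5, so ω_n = √(σ²+ω_d²) = 45.5 rad/s and ζ = σ/ω_n = 0.534.
%OS = 100 e^{−πζ/√(1−ζ²)} with ζ = 0.534 gives 13.8%.

%OS ≈ 13.8%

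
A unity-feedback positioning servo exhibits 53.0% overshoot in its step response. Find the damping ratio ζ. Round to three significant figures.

ζ = −ln(OS)/√(π² + (ln OS)²). With OS = 0.530, ln OS = −0.6349 and ζ = 0.6349/3.205 = 0.198.

ζ ≈ 0.198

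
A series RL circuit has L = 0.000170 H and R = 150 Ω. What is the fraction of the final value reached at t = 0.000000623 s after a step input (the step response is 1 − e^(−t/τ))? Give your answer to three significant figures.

y/y_∞ ≈ 0.423

τ = L/R = 0.000170/150 = 0.00000113 s.
y(t)/y_∞ = 1 − e^(−t/τ) = 1 − e^(−0.000000623/0.00000113) = 1 − e^(−0.550) = 0.423.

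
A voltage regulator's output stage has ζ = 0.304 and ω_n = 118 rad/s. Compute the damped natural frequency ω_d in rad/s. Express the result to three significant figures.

ω_d = ω_n√(1−ζ²) = 118·√0.908 = 112 rad/s.

ω_d ≈ 112 rad/s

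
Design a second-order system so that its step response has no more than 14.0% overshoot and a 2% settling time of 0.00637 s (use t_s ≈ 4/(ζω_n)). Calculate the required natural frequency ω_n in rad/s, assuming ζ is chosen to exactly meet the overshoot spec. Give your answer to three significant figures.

Inverting the overshoot relation: ζ = |ln 0.140|/√(π² + ln²0.140) = 0.531.
From t_s ≈ 4/(ζω_n): ω_n = 4/(ζ·t_s) = 4/(0.531·0.00637) = 1180 rad/s.

ω_n ≈ 1180 rad/s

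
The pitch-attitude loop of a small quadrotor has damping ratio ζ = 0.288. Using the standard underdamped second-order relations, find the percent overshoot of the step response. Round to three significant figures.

For an underdamped second-order system, %OS = 100·exp(−πζ/√(1−ζ²)).
πζ/√(1−ζ²) = π·0.288/√(1−0.0829) = 0.9448, so %OS = 100·e^(−0.9448) = 38.9%.

%OS ≈ 38.9%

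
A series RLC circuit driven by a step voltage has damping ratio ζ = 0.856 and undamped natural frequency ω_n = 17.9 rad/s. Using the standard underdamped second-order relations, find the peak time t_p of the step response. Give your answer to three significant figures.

The damped frequency is ω_d = ω_n√(1−ζ²) = 17.9·√(1−0.733) = 9.25 rad/s.
Peak time t_p = π/ω_d = π/9.25 = 0.339 s.

t_p ≈ 0.339 s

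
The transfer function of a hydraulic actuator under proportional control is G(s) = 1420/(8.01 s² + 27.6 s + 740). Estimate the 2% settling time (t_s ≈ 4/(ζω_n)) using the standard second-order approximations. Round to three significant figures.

t_s ≈ 2.32 s

Dividing through by 8.01: denominator becomes s² + 3.446 s + 92.38.
So ω_n = √92.38 = 9.61 rad/s and ζ = 3.446/(2·9.61) = 0.179.
t_s ≈ 4/(ζω_n) = 2.32 s.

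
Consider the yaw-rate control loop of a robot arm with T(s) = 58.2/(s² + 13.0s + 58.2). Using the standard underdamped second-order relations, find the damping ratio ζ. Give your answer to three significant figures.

ζ ≈ 0.852

Comparing the denominator to s² + 2ζω_n s + ω_n²: ω_n = √58.2 = 7.63 rad/s, and 2ζω_n = 13.0 so ζ = 13.0/(2·7.63) = 0.852.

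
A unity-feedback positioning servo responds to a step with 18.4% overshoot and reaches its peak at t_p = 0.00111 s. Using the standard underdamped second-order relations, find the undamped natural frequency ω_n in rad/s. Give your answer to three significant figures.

The overshoot fixes ζ = −ln(OS)/√(π²+ln²(OS)) = 0.474.
t_p = π/ω_d ⇒ ω_d = 2830 rad/s; then ω_n = ω_d/√(1−ζ²) = 3210 rad/s.

ω_n ≈ 3210 rad/s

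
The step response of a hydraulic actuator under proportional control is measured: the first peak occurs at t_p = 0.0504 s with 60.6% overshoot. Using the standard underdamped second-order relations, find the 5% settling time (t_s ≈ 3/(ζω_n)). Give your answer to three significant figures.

From the overshoot, ζ = −ln(OS)/√(π²+ln²(OS)) = 0.157.
From t_p = π/ω_d, ω_d = π/0.0504 = 62.3 rad/s, so ω_n = ω_d/√(1−ζ²) = 63.1 rad/s.
t_s ≈ 3/(ζω_n) = 3/(0.157·63.1) = 0.302 s.

t_s ≈ 0.302 s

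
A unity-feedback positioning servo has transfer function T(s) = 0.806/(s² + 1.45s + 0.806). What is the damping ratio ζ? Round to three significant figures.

Comparing the denominator to s² + 2ζω_n s + ω_n²: ω_n = √0.806 = 0.898 rad/s, and 2ζω_n = 1.45 so ζ = 1.45/(2·0.898) = 0.808.

ζ ≈ 0.808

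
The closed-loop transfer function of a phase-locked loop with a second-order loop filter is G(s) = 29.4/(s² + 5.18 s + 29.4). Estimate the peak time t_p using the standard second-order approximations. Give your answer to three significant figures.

t_p ≈ 0.659 s

Matching coefficients with s² + 2ζω_n s + ω_n² gives ω_n² = 29.4 ⇒ ω_n = 5.42 rad/s, and ζ = 5.18/(2ω_n) = 0.478.
ω_d = ω_n√(1−ζ²) = 4.76 rad/s. Then t_p = π/ω_d = 0.659 s.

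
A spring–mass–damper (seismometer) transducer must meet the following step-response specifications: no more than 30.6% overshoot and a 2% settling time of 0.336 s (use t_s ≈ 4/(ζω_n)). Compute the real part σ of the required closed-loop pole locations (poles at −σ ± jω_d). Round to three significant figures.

σ ≈ 11.9

The settling-time spec alone fixes σ = ζω_n = 4/t_s = 4/0.336 = 11.9.
(Overshoot then fixes ζ = 0.353 and hence ω_d = σ·√(1−ζ²)/ζ = 31.6 rad/s.)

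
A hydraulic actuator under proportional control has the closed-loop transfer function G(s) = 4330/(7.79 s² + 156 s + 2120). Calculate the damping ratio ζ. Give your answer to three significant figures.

ζ ≈ 0.607

Dividing through by 7.79: denominator becomes s² + 20.03 s + 272.1.
So ω_n = √272.1 = 16.5 rad/s and ζ = 20.03/(2·16.5) = 0.607.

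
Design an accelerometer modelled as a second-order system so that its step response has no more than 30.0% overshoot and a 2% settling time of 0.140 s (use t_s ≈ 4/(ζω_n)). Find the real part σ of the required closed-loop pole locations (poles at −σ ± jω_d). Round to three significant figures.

The settling-time spec alone fixes σ = ζω_n = 4/t_s = 4/0.140 = 28.6.
(Overshoot then fixes ζ = 0.358 and hence ω_d = σ·√(1−ζ²)/ζ = 74.6 rad/s.)

σ ≈ 28.6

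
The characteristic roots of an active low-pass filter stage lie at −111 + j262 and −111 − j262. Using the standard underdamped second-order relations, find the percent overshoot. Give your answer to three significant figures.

%OS ≈ 26.4%

With σ = 111, ω_d = 262: ω_n = √(σ²+ω_d²) = 285 rad/s, ζ = σ/ω_n = 0.390.
%OS = 100 e^{−πζ/√(1−ζ²)} with ζ = 0.390 gives 26.4%.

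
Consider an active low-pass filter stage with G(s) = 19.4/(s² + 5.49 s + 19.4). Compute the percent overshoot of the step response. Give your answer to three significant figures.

ω_n = √19.4 = 4.40 rad/s; ζ = 5.49/(2·4.40) = 0.623.
%OS = 100 e^{−πζ/√(1−ζ²)} with ζ = 0.623 gives 8.18%.

%OS ≈ 8.18%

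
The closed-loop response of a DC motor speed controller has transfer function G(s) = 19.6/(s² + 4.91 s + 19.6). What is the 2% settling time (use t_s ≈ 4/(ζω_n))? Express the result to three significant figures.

t_s ≈ 1.63 s

Matching coefficients with s² + 2ζω_n s + ω_n² gives ω_n² = 19.6 ⇒ ω_n = 4.43 rad/s, and ζ = 4.91/(2ω_n) = 0.555.
t_s ≈ 4/(ζω_n) = 4/(0.555·4.43) = 1.63 s.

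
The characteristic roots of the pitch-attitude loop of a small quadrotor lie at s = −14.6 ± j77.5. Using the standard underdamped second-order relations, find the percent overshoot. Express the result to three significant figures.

%OS ≈ 55.3%

The poles are at −σ ± jω_d with σ = 14.6 and ω_d = 77.5, so ω_n = √(σ²+ω_d²) = 78.9 rad/s and ζ = σ/ω_n = 0.185.
%OS = 100·exp(−πζ/√(1−ζ²)) = 55.3%.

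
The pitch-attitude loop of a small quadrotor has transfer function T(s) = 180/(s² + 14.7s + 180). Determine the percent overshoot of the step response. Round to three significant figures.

ω_n = √180 = 13.4 rad/s; ζ = 14.7/(2·13.4) = 0.548.
%OS = 100 e^{−πζ/√(1−ζ²)} with ζ = 0.548 gives 12.8%.

%OS ≈ 12.8%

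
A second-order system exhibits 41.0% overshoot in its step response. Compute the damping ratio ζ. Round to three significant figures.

ζ = −ln(OS)/√(π² + (ln OS)²). With OS = 0.410, ln OS = −0.8916 and ζ = 0.8916/3.266 = 0.273.

ζ ≈ 0.273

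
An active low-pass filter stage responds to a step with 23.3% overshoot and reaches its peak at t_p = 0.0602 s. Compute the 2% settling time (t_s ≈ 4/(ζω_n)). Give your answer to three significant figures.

t_s ≈ 0.165 s

The overshoot fixes ζ = −ln(OS)/√(π²+ln²(OS)) = 0.421.
From t_p = π/ω_d, ω_d = π/0.0602 = 52.2 rad/s, so ω_n = ω_d/√(1−ζ²) = 57.5 rad/s.
t_s ≈ 4/(ζω_n) = 4/(0.421·57.5) = 0.165 s.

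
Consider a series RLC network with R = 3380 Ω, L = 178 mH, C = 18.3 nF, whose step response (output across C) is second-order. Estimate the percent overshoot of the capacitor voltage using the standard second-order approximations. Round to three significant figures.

%OS ≈ 13.2%

For a series RLC circuit (capacitor voltage as output), ω_n = 1/√(LC) = 1/√(178 mH · 18.3 nF) = 17500 rad/s.
ζ = (R/2)·√(C/L) = (3380/2)·√(18.3 nF/178 mH) = 0.542.
Overshoot: exp(−π·0.542/√(1−0.542²)) = 0.132, i.e. 13.2%.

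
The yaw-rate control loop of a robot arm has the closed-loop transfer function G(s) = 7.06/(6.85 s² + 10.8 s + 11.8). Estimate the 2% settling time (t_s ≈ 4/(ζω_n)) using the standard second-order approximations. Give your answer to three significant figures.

Dividing through by 6.85: denominator becomes s² + 1.577 s + 1.723.
So ω_n = √1.723 = 1.31 rad/s and ζ = 1.577/(2·1.31) = 0.601.
t_s ≈ 4/(ζω_n) = 5.07 s.

t_s ≈ 5.07 s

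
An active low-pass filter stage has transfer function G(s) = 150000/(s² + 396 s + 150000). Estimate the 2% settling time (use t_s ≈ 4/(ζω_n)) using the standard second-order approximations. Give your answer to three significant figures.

Matching coefficients with s² + 2ζω_n s + ω_n² gives ω_n² = 150000 ⇒ ω_n = 387 rad/s, and ζ = 396/(2ω_n) = 0.511.
t_s ≈ 4/(ζω_n) = 4/(0.511·387) = 0.0202 s.

t_s ≈ 0.0202 s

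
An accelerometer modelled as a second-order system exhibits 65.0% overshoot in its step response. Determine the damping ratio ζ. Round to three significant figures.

ζ = −ln(OS)/√(π² + (ln OS)²). With OS = 0.650, ln OS = −0.4308 and ζ = 0.4308/3.171 = 0.136.

ζ ≈ 0.136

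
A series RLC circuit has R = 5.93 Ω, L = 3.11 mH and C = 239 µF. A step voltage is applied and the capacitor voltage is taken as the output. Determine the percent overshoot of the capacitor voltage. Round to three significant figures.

%OS ≈ 1.07%

For a series RLC circuit (capacitor voltage as output), ω_n = 1/√(LC) = 1/√(3.11 mH · 239 µF) = 1160 rad/s.
ζ = (R/2)·√(C/L) = (5.93/2)·√(239 µF/3.11 mH) = 0.822.
%OS = 100 e^{−πζ/√(1−ζ²)} with ζ = 0.822 gives 1.07%.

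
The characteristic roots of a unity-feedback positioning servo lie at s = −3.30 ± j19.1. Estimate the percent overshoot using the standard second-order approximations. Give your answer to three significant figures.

The poles are at −σ ± jω_d with σ = 3.30 and ω_d = 19.1, so ω_n = √(σ²+ω_d²) = 19.4 rad/s and ζ = σ/ω_n = 0.170.
%OS = 100·exp(−πζ/√(1−ζ²)) = 58.1%.

%OS ≈ 58.1%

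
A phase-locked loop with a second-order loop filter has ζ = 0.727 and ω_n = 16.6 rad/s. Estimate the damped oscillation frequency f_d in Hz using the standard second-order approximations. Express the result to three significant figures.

ω_d = ω_n√(1−ζ²) = 16.6·√0.471 = 11.4 rad/s.
f_d = ω_d/(2π) = 1.81 Hz.

f_d ≈ 1.81 Hz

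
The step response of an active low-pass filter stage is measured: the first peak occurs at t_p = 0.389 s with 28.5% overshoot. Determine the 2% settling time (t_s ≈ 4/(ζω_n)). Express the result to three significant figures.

t_s ≈ 1.24 s

The overshoot fixes ζ = −ln(OS)/√(π²+ln²(OS)) = 0.371.
t_p = π/ω_d ⇒ ω_d = 8.08 rad/s; then ω_n = ω_d/√(1−ζ²) = 8.70 rad/s.
t_s ≈ 4/(ζω_n) = 4/(0.371·8.70) = 1.24 s.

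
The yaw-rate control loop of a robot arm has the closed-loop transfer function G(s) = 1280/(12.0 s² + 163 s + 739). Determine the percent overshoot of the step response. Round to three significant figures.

Dividing through by 12.0: denominator becomes s² + 13.58 s + 61.58.
So ω_n = √61.58 = 7.85 rad/s and ζ = 13.58/(2·7.85) = 0.865.
%OS = 100 e^{−πζ/√(1−ζ²)} with ζ = 0.865 gives 0.440%.

%OS ≈ 0.440%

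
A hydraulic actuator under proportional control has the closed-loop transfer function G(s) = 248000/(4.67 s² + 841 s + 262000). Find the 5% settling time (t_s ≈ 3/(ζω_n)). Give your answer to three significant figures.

t_s ≈ 0.0333 s

Dividing through by 4.67: denominator becomes s² + 180.1 s + 56100.
So ω_n = √56100 = 237 rad/s and ζ = 180.1/(2·237) = 0.380.
t_s ≈ 3/(ζω_n) = 0.0333 s.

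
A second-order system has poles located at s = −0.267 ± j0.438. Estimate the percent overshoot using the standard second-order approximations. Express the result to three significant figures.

With σ = 0.267, ω_d = 0.438: ω_n = √(σ²+ω_d²) = 0.513 rad/s, ζ = σ/ω_n = 0.521.
Overshoot: exp(−π·0.521/√(1−0.521²)) = 0.147, i.e. 14.7%.

%OS ≈ 14.7%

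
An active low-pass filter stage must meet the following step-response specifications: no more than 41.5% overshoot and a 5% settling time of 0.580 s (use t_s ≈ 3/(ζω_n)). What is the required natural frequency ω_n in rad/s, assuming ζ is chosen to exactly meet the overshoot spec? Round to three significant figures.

ω_n ≈ 19.2 rad/s

ζ = −ln(OS)/√(π² + (ln OS)²). With OS = 0.415, ln OS = −0.8795 and ζ = 0.8795/3.262 = 0.270.
Then ω_n = 3/(ζ t_s) = 3/(0.270 × 0.580) = 19.2 rad/s.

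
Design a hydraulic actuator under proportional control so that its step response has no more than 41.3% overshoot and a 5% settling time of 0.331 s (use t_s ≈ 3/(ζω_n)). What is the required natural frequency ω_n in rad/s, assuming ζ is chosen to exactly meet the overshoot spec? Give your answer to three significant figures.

ω_n ≈ 33.5 rad/s

Inverting the overshoot relation: ζ = |ln 0.413|/√(π² + ln²0.413) = 0.271.
Then ω_n = 3/(ζ t_s) = 3/(0.271 × 0.331) = 33.5 rad/s.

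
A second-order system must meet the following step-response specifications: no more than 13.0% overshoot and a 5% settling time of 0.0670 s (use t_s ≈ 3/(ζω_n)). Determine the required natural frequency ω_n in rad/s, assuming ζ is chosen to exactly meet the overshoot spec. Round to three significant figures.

ω_n ≈ 82.2 rad/s

Inverting the overshoot relation: ζ = |ln 0.130|/√(π² + ln²0.130) = 0.545.
Then ω_n = 3/(ζ t_s) = 3/(0.545 × 0.0670) = 82.2 rad/s.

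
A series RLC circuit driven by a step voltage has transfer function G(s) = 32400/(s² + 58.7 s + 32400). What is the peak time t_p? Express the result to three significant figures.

t_p ≈ 0.0177 s

Comparing the denominator to s² + 2ζω_n s + ω_n²: ω_n = √32400 = 180 rad/s, and 2ζω_n = 58.7 so ζ = 58.7/(2·180) = 0.163.
ω_d = ω_n√(1−ζ²) = 178 rad/s. Then t_p = π/ω_d = 0.0177 s.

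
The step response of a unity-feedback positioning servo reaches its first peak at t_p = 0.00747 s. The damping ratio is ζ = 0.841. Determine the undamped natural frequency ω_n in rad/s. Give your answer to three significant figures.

ω_n ≈ 777 rad/s

Peak time t_p = π/ω_d, so ω_d = π/t_p = π/0.00747 = 421 rad/s.
ω_n = ω_d/√(1−ζ²) = 421/√0.293 = 777 rad/s.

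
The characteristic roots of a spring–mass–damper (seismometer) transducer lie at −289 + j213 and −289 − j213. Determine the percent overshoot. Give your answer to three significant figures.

With σ = 289, ω_d = 213: ω_n = √(σ²+ω_d²) = 359 rad/s, ζ = σ/ω_n = 0.805.
%OS = 100·exp(−πζ/√(1−ζ²)) = 1.41%.

%OS ≈ 1.41%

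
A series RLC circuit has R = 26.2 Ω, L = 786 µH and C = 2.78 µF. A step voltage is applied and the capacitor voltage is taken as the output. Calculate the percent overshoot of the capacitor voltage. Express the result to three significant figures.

%OS ≈ 2.02%

For a series RLC circuit (capacitor voltage as output), ω_n = 1/√(LC) = 1/√(786 µH · 2.78 µF) = 21400 rad/s.
ζ = (R/2)·√(C/L) = (26.2/2)·√(2.78 µF/786 µH) = 0.779.
%OS = 100 e^{−πζ/√(1−ζ²)} with ζ = 0.779 gives 2.02%.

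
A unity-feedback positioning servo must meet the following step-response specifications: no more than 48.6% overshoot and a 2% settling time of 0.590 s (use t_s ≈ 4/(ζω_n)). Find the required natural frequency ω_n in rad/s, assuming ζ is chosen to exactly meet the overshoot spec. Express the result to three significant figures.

Inverting the overshoot relation: ζ = |ln 0.486|/√(π² + ln²0.486) = 0.224.
Then ω_n = 4/(ζ t_s) = 4/(0.224 × 0.590) = 30.3 rad/s.

ω_n ≈ 30.3 rad/s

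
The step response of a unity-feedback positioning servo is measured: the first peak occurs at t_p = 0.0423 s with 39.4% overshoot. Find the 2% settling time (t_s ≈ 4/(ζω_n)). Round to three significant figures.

t_s ≈ 0.182 s

ζ from %OS: ζ = |ln 0.394|/√(π²+ln²0.394) = 0.284.
From t_p = π/ω_d, ω_d = π/0.0423 = 74.3 rad/s, so ω_n = ω_d/√(1−ζ²) = 77.5 rad/s.
t_s ≈ 4/(ζω_n) = 4/(0.284·77.5) = 0.182 s.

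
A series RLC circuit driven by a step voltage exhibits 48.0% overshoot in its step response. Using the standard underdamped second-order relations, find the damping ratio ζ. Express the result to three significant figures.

ζ ≈ 0.228

ζ = −ln(OS)/√(π² + (ln OS)²). With OS = 0.480, ln OS = −0.7340 and ζ = 0.7340/3.226 = 0.228.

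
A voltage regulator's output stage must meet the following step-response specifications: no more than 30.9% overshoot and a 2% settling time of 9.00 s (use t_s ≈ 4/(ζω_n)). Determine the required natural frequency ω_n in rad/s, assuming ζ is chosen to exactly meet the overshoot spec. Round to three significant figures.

Inverting the overshoot relation: ζ = |ln 0.309|/√(π² + ln²0.309) = 0.350.
From t_s ≈ 4/(ζω_n): ω_n = 4/(ζ·t_s) = 4/(0.350·9.00) = 1.27 rad/s.

ω_n ≈ 1.27 rad/s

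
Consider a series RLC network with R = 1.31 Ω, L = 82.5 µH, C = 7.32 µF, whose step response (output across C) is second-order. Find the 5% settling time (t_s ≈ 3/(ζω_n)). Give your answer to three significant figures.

For a series RLC circuit (capacitor voltage as output), ω_n = 1/√(LC) = 1/√(82.5 µH · 7.32 µF) = 40700 rad/s.
ζ = (R/2)·√(C/L) = (1.31/2)·√(7.32 µF/82.5 µH) = 0.195.
t_s ≈ 3/(ζω_n) = 0.000378 s.

t_s ≈ 0.000378 s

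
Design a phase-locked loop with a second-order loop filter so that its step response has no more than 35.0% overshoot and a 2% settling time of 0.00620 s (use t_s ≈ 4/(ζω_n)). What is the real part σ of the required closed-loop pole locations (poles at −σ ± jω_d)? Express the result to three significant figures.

The settling-time spec alone fixes σ = ζω_n = 4/t_s = 4/0.00620 = 645.
(Overshoot then fixes ζ = 0.317 and hence ω_d = σ·√(1−ζ²)/ζ = 1930 rad/s.)

σ ≈ 645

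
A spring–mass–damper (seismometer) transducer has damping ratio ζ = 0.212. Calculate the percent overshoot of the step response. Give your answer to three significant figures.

For an underdamped second-order system, %OS = 100·exp(−πζ/√(1−ζ²)).
πζ/√(1−ζ²) = π·0.212/√(1−0.0449) = 0.6815, so %OS = 100·e^(−0.6815) = 50.6%.

%OS ≈ 50.6%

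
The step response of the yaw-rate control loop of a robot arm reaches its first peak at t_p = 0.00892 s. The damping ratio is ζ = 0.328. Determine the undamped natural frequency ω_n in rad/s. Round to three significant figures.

ω_n ≈ 373 rad/s

Peak time t_p = π/ω_d, so ω_d = π/t_p = π/0.00892 = 352 rad/s.
ω_n = ω_d/√(1−ζ²) = 352/√0.892 = 373 rad/s.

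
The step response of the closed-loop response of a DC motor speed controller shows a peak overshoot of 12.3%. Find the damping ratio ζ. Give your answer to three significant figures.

From %OS = 100·exp(−πζ/√(1−ζ²)), invert to get ζ = −ln(OS)/√(π² + ln²(OS)) with OS = 0.123.
−ln 0.123 = 2.096, so ζ = 2.096/√(π² + 4.391) = 0.555.

ζ ≈ 0.555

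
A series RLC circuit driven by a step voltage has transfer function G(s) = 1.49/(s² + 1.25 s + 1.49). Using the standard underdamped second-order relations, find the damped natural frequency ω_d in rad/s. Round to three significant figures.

Matching coefficients with s² + 2ζω_n s + ω_n² gives ω_n² = 1.49 ⇒ ω_n = 1.22 rad/s, and ζ = 1.25/(2ω_n) = 0.512.
The damped frequency ω_d = ω_n√(1−ζ²) = 1.05 rad/s.

ω_d ≈ 1.05 rad/s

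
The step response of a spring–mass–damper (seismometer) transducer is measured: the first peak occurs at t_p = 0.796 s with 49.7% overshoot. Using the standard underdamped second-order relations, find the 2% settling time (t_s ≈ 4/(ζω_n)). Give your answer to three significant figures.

t_s ≈ 4.55 s

From the overshoot, ζ = −ln(OS)/√(π²+ln²(OS)) = 0.217.
From t_p = π/ω_d, ω_d = π/0.796 = 3.95 rad/s, so ω_n = ω_d/√(1−ζ²) = 4.04 rad/s.
t_s ≈ 4/(ζω_n) = 4/(0.217·4.04) = 4.55 s.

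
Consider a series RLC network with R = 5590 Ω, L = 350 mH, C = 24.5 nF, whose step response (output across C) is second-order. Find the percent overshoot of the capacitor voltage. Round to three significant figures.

For a series RLC circuit (capacitor voltage as output), ω_n = 1/√(LC) = 1/√(350 mH · 24.5 nF) = 10800 rad/s.
ζ = (R/2)·√(C/L) = (5590/2)·√(24.5 nF/350 mH) = 0.739.
%OS = 100 e^{−πζ/√(1−ζ²)} with ζ = 0.739 gives 3.17%.

%OS ≈ 3.17%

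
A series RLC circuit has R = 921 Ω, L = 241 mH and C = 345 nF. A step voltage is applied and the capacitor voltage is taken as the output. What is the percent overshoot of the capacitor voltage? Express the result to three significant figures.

%OS ≈ 12.6%

For a series RLC circuit (capacitor voltage as output), ω_n = 1/√(LC) = 1/√(241 mH · 345 nF) = 3470 rad/s.
ζ = (R/2)·√(C/L) = (921/2)·√(345 nF/241 mH) = 0.551.
%OS = 100 e^{−πζ/√(1−ζ²)} with ζ = 0.551 gives 12.6%.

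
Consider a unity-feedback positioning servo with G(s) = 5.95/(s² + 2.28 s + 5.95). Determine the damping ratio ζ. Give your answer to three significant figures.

ω_n = √5.95 = 2.44 rad/s; ζ = 2.28/(2·2.44) = 0.467.

ζ ≈ 0.467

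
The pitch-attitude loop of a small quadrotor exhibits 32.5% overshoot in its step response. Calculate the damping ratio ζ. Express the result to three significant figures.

ζ ≈ 0.337

From %OS = 100·exp(−πζ/√(1−ζ²)), invert to get ζ = −ln(OS)/√(π² + ln²(OS)) with OS = 0.325.
−ln 0.325 = 1.124, so ζ = 1.124/√(π² + 1.263) = 0.337.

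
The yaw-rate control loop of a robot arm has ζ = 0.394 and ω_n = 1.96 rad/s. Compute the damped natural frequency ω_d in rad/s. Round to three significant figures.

ω_d ≈ 1.80 rad/s

ω_d = ω_n√(1−ζ²) = 1.96·√0.845 = 1.80 rad/s.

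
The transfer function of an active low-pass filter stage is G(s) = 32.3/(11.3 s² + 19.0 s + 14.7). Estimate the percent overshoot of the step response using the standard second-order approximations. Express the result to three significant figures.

Dividing through by 11.3: denominator becomes s² + 1.681 s + 1.301.
So ω_n = √1.301 = 1.14 rad/s and ζ = 1.681/(2·1.14) = 0.737.
Overshoot: exp(−π·0.737/√(1−0.737²)) = 0.0325, i.e. 3.25%.

%OS ≈ 3.25%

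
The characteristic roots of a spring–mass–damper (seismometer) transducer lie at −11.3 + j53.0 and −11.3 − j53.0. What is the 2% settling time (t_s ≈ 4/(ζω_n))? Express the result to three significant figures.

For poles at −σ ± jω_d, ζω_n = σ = 11.3, so t_s ≈ 4/σ = 0.354 s.

t_s ≈ 0.354 s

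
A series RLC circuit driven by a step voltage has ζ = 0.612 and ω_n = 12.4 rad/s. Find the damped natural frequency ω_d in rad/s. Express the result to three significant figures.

ω_d ≈ 9.81 rad/s

ω_d = ω_n√(1−ζ²) = 12.4·√0.625 = 9.81 rad/s.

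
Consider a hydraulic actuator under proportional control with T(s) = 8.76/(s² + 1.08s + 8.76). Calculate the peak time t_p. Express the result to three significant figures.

t_p ≈ 1.08 s

Matching coefficients with s² + 2ζω_n s + ω_n² gives ω_n² = 8.76 ⇒ ω_n = 2.96 rad/s, and ζ = 1.08/(2ω_n) = 0.182.
The damped frequency ω_d = ω_n√(1−ζ²) = 2.91 rad/s. Then t_p = π/ω_d = 1.08 s.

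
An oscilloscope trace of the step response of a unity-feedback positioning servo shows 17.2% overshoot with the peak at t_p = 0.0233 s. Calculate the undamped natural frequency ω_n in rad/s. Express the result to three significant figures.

ω_n ≈ 155 rad/s

ζ from %OS: ζ = |ln 0.172|/√(π²+ln²0.172) = 0.489.
From t_p = π/ω_d, ω_d = π/0.0233 = 135 rad/s, so ω_n = ω_d/√(1−ζ²) = 155 rad/s.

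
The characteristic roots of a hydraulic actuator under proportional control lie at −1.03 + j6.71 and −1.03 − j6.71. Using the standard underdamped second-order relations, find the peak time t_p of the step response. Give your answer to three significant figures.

t_p ≈ 0.468 s

t_p = π/ω_d with ω_d = 6.71 (the imaginary part), so t_p = 0.468 s.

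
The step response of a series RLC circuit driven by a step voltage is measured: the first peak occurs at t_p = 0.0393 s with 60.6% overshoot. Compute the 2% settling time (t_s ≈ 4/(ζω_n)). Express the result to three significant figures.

t_s ≈ 0.314 s

ζ from %OS: ζ = |ln 0.606|/√(π²+ln²0.606) = 0.157.
t_p = π/ω_d ⇒ ω_d = 79.9 rad/s; then ω_n = ω_d/√(1−ζ²) = 80.9 rad/s.
t_s ≈ 4/(ζω_n) = 4/(0.157·80.9) = 0.314 s.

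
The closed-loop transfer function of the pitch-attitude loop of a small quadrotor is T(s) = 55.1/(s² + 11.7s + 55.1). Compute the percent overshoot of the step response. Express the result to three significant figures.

%OS ≈ 1.79%

Comparing the denominator to s² + 2ζω_n s + ω_n²: ω_n = √55.1 = 7.42 rad/s, and 2ζω_n = 11.7 so ζ = 11.7/(2·7.42) = 0.788.
%OS = 100 e^{−πζ/√(1−ζ²)} with ζ = 0.788 gives 1.79%.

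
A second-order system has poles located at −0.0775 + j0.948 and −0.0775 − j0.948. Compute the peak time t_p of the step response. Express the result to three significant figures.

t_p = π/ω_d with ω_d = 0.948 (the imaginary part), so t_p = 3.31 s.

t_p ≈ 3.31 s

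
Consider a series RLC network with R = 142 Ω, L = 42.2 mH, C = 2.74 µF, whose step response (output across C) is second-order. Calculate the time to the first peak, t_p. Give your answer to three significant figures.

For a series RLC circuit (capacitor voltage as output), ω_n = 1/√(LC) = 1/√(42.2 mH · 2.74 µF) = 2940 rad/s.
ζ = (R/2)·√(C/L) = (142/2)·√(2.74 µF/42.2 mH) = 0.572.
ω_d = ω_n√(1−ζ²) = 2410 rad/s. t_p = π/ω_d = 0.00130 s.

t_p ≈ 0.00130 s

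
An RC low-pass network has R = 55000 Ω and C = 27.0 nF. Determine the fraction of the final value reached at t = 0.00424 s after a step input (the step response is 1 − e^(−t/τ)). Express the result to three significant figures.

y/y_∞ ≈ 0.942

τ = RC = 55000 × 27.0 nF = 0.00148 s.
y(t)/y_∞ = 1 − e^(−t/τ) = 1 − e^(−0.00424/0.00148) = 1 − e^(−2.86) = 0.942.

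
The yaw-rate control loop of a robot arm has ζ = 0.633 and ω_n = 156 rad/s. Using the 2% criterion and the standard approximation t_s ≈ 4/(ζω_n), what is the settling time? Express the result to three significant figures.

t_s ≈ 0.0405 s

t_s ≈ 4/(ζω_n) = 4/(0.633 × 156) = 0.0405 s.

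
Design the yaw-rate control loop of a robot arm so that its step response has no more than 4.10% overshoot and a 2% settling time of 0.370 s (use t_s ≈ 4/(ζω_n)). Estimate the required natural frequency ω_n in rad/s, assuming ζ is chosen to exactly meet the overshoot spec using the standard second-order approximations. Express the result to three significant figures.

ω_n ≈ 15.2 rad/s

Inverting the overshoot relation: ζ = |ln 0.0410|/√(π² + ln²0.0410) = 0.713.
Then ω_n = 4/(ζ t_s) = 4/(0.713 × 0.370) = 15.2 rad/s.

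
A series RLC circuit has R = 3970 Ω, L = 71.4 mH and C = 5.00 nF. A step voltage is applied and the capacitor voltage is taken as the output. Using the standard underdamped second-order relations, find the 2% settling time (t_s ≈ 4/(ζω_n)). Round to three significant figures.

For a series RLC circuit (capacitor voltage as output), ω_n = 1/√(LC) = 1/√(71.4 mH · 5.00 nF) = 52900 rad/s.
ζ = (R/2)·√(C/L) = (3970/2)·√(5.00 nF/71.4 mH) = 0.525.
t_s ≈ 4/(ζω_n) = 0.000144 s.

t_s ≈ 0.000144 s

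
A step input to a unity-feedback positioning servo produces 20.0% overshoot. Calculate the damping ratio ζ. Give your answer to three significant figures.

ζ = −ln(OS)/√(π² + (ln OS)²). With OS = 0.200, ln OS = −1.609 and ζ = 1.609/3.530 = 0.456.

ζ ≈ 0.456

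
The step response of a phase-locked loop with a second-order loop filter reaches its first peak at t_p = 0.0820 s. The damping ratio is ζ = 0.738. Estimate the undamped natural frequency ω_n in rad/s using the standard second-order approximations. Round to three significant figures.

ω_n ≈ 56.8 rad/s

Peak time t_p = π/ω_d, so ω_d = π/t_p = π/0.0820 = 38.3 rad/s.
ω_n = ω_d/√(1−ζ²) = 38.3/√0.455 = 56.8 rad/s.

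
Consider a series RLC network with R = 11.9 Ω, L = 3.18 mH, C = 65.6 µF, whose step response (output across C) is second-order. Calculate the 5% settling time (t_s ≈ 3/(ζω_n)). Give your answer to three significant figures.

For a series RLC circuit (capacitor voltage as output), ω_n = 1/√(LC) = 1/√(3.18 mH · 65.6 µF) = 2190 rad/s.
ζ = (R/2)·√(C/L) = (11.9/2)·√(65.6 µF/3.18 mH) = 0.855.
t_s ≈ 3/(ζω_n) = 0.00160 s.

t_s ≈ 0.00160 s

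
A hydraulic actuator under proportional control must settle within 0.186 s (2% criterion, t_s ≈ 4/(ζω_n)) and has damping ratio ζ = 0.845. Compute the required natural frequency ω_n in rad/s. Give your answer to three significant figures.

ω_n ≈ 25.5 rad/s

Rearranging t_s ≈ 4/(ζω_n) gives ω_n = 4/(ζ·t_s) = 4/(0.845 × 0.186) = 25.5 rad/s.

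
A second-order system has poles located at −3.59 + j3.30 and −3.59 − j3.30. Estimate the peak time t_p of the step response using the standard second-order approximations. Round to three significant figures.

t_p ≈ 0.952 s

t_p = π/ω_d with ω_d = 3.30 (the imaginary part), so t_p = 0.952 s.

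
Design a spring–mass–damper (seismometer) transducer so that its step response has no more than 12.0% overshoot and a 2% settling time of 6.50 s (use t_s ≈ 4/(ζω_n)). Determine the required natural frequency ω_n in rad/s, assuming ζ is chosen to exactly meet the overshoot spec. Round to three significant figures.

ω_n ≈ 1.10 rad/s

ζ = −ln(OS)/√(π² + (ln OS)²). With OS = 0.120, ln OS = −2.120 and ζ = 2.120/3.790 = 0.559.
From t_s ≈ 4/(ζω_n): ω_n = 4/(ζ·t_s) = 4/(0.559·6.50) = 1.10 rad/s.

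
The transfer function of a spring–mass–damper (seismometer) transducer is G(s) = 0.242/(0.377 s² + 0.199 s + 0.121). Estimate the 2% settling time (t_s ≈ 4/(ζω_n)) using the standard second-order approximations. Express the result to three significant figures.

t_s ≈ 15.2 s

Dividing through by 0.377: denominator becomes s² + 0.5279 s + 0.3210.
So ω_n = √0.3210 = 0.567 rad/s and ζ = 0.5279/(2·0.567) = 0.466.
t_s ≈ 4/(ζω_n) = 15.2 s.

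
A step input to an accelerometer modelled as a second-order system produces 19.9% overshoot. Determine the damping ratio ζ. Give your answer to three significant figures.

ζ ≈ 0.457

Inverting the overshoot relation: ζ = |ln 0.199|/√(π² + ln²0.199) = 0.457.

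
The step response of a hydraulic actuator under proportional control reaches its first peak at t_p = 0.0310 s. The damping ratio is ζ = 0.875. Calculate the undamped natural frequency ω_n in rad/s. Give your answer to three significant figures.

Peak time t_p = π/ω_d, so ω_d = π/t_p = π/0.0310 = 101 rad/s.
ω_n = ω_d/√(1−ζ²) = 101/√0.234 = 209 rad/s.

ω_n ≈ 209 rad/s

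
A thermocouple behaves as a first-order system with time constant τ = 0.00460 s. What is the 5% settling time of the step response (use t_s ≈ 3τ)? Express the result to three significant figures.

t_s ≈ 3τ = 0.0138 s.

t_s ≈ 0.0138 s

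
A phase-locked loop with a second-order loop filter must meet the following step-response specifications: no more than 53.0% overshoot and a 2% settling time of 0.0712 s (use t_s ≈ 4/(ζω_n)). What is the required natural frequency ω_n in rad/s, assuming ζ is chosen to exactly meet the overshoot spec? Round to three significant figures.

From %OS = 100·exp(−πζ/√(1−ζ²)), invert to get ζ = −ln(OS)/√(π² + ln²(OS)) with OS = 0.530.
−ln 0.530 = 0.6349, so ζ = 0.6349/√(π² + 0.4031) = 0.198.
Then ω_n = 4/(ζ t_s) = 4/(0.198 × 0.0712) = 284 rad/s.

ω_n ≈ 284 rad/s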